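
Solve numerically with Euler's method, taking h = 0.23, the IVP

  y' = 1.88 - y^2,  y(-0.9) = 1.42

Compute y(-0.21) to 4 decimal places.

1.3735

Euler: y_{n+1} = y_n + h·f(t_n, y_n).
t=-0.900000, y=1.420000: f=-0.136400 → y ← 1.420000 + 0.23·(-0.136400) = 1.388628
t=-0.670000, y=1.388628: f=-0.048288 → y ← 1.388628 + 0.23·(-0.048288) = 1.377522
t=-0.440000, y=1.377522: f=-0.017566 → y ← 1.377522 + 0.23·(-0.017566) = 1.373482
y(-0.21) ≈ 1.3735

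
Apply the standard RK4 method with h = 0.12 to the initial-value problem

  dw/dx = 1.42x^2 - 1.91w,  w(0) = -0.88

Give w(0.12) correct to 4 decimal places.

-0.6990

RK4: k1 = f(x_n, w_n); k2 = f(x_n + h/2, w_n + (h/2)·k1); k3 = f(x_n + h/2, w_n + (h/2)·k2); k4 = f(x_n + h, w_n + h·k3); w_{n+1} = w_n + (h/6)·(k1 + 2k2 + 2k3 + k4).
x=0.000000, w=-0.880000:
  k1 = f(0.000000, -0.880000) = 1.680800
  k2 = f(0.060000, -0.779152) = 1.493292
  k3 = f(0.060000, -0.790402) = 1.514781
  k4 = f(0.120000, -0.698226) = 1.354060
  w ← -0.880000 + (0.12/6)·(k1 + 2k2 + 2k3 + k4) = -0.698980
w(0.12) ≈ -0.6990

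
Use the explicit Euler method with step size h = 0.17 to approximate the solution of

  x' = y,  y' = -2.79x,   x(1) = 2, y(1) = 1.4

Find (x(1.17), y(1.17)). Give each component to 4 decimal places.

Euler on (x,y): x_{n+1} = x_n + h·x', y_{n+1} = y_n + h·y'.
1.000000: (2.000000, 1.400000); f=(1.400000, -5.580000) → (2.238000, 0.451400)
(x(1.17), y(1.17)) ≈ (2.2380, 0.4514)

2.2380, 0.4514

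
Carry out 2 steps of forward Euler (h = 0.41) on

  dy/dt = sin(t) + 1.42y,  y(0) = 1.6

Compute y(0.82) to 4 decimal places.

Euler: y_{n+1} = y_n + h·f(t_n, y_n).
t=0.000000, y=1.600000: f=2.272000 → y ← 1.600000 + 0.41·2.272000 = 2.531520
t=0.410000, y=2.531520: f=3.993368 → y ← 2.531520 + 0.41·3.993368 = 4.168801
y(0.82) ≈ 4.1688

4.1688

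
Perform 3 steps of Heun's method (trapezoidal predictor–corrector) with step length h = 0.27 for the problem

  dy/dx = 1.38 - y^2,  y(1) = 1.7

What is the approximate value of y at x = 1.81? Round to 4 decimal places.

Heun: k1 = f(x_n, y_n); k2 = f(x_n + h, y_n + h·k1); y_{n+1} = y_n + (h/2)·(k1 + k2).
x=1.000000, y=1.700000:
  k1 = f(1.000000, 1.700000) = -1.510000
  k2 = f(1.270000, 1.292300) = -0.290039
  y ← 1.700000 + (0.27/2)·(-1.510000 + (-0.290039)) = 1.456995
x=1.270000, y=1.456995:
  k1 = f(1.270000, 1.456995) = -0.742834
  k2 = f(1.540000, 1.256430) = -0.198615
  y ← 1.456995 + (0.27/2)·(-0.742834 + (-0.198615)) = 1.329899
x=1.540000, y=1.329899:
  k1 = f(1.540000, 1.329899) = -0.388632
  k2 = f(1.810000, 1.224969) = -0.120548
  y ← 1.329899 + (0.27/2)·(-0.388632 + (-0.120548)) = 1.261160
y(1.81) ≈ 1.2612

1.2612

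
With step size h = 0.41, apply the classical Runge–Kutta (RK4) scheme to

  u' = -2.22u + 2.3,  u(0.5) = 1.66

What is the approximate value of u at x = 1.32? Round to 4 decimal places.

1.1394

RK4: k1 = f(x_n, u_n); k2 = f(x_n + h/2, u_n + (h/2)·k1); k3 = f(x_n + h/2, u_n + (h/2)·k2); k4 = f(x_n + h, u_n + h·k3); u_{n+1} = u_n + (h/6)·(k1 + 2k2 + 2k3 + k4).
x=0.500000, u=1.660000:
  k1 = f(0.500000, 1.660000) = -1.385200
  k2 = f(0.705000, 1.376034) = -0.754795
  k3 = f(0.705000, 1.505267) = -1.041693
  k4 = f(0.910000, 1.232906) = -0.437051
  u ← 1.660000 + (0.41/6)·(k1 + 2k2 + 2k3 + k4) = 1.289959
x=0.910000, u=1.289959:
  k1 = f(0.910000, 1.289959) = -0.563710
  k2 = f(1.115000, 1.174399) = -0.307166
  k3 = f(1.115000, 1.226991) = -0.423919
  k4 = f(1.320000, 1.116153) = -0.177859
  u ← 1.289959 + (0.41/6)·(k1 + 2k2 + 2k3 + k4) = 1.139371
u(1.32) ≈ 1.1394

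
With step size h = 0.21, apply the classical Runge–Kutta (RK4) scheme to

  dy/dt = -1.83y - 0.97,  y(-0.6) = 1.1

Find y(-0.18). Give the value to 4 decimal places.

0.2259

RK4: k1 = f(t_n, y_n); k2 = f(t_n + h/2, y_n + (h/2)·k1); k3 = f(t_n + h/2, y_n + (h/2)·k2); k4 = f(t_n + h, y_n + h·k3); y_{n+1} = y_n + (h/6)·(k1 + 2k2 + 2k3 + k4).
t=-0.600000, y=1.100000:
  k1 = f(-0.600000, 1.100000) = -2.983000
  k2 = f(-0.495000, 0.786785) = -2.409817
  k3 = f(-0.495000, 0.846969) = -2.519954
  k4 = f(-0.390000, 0.570810) = -2.014582
  y ← 1.100000 + (0.21/6)·(k1 + 2k2 + 2k3 + k4) = 0.580001
t=-0.390000, y=0.580001:
  k1 = f(-0.390000, 0.580001) = -2.031401
  k2 = f(-0.285000, 0.366704) = -1.641068
  k3 = f(-0.285000, 0.407689) = -1.716070
  k4 = f(-0.180000, 0.219626) = -1.371916
  y ← 0.580001 + (0.21/6)·(k1 + 2k2 + 2k3 + k4) = 0.225885
y(-0.18) ≈ 0.2259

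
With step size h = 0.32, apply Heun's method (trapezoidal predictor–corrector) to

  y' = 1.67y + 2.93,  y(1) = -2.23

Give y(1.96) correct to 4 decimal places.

Heun: k1 = f(x_n, y_n); k2 = f(x_n + h, y_n + h·k1); y_{n+1} = y_n + (h/2)·(k1 + k2).
x=1.000000, y=-2.230000:
  k1 = f(1.000000, -2.230000) = -0.794100
  k2 = f(1.320000, -2.484112) = -1.218467
  y ← -2.230000 + (0.32/2)·(-0.794100 + (-1.218467)) = -2.552011
x=1.320000, y=-2.552011:
  k1 = f(1.320000, -2.552011) = -1.331858
  k2 = f(1.640000, -2.978205) = -2.043603
  y ← -2.552011 + (0.32/2)·(-1.331858 + (-2.043603)) = -3.092084
x=1.640000, y=-3.092084:
  k1 = f(1.640000, -3.092084) = -2.233781
  k2 = f(1.960000, -3.806894) = -3.427514
  y ← -3.092084 + (0.32/2)·(-2.233781 + (-3.427514)) = -3.997892
y(1.96) ≈ -3.9979

-3.9979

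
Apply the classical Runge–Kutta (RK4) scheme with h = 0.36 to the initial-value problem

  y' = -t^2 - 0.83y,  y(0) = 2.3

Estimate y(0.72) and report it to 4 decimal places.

1.1575

RK4: k1 = f(t_n, y_n); k2 = f(t_n + h/2, y_n + (h/2)·k1); k3 = f(t_n + h/2, y_n + (h/2)·k2); k4 = f(t_n + h, y_n + h·k3); y_{n+1} = y_n + (h/6)·(k1 + 2k2 + 2k3 + k4).
t=0.000000, y=2.300000:
  k1 = f(0.000000, 2.300000) = -1.909000
  k2 = f(0.180000, 1.956380) = -1.656195
  k3 = f(0.180000, 2.001885) = -1.693964
  k4 = f(0.360000, 1.690173) = -1.532443
  y ← 2.300000 + (0.36/6)·(k1 + 2k2 + 2k3 + k4) = 1.691494
t=0.360000, y=1.691494:
  k1 = f(0.360000, 1.691494) = -1.533540
  k2 = f(0.540000, 1.415457) = -1.466429
  k3 = f(0.540000, 1.427537) = -1.476456
  k4 = f(0.720000, 1.159970) = -1.481175
  y ← 1.691494 + (0.36/6)·(k1 + 2k2 + 2k3 + k4) = 1.157465
y(0.72) ≈ 1.1575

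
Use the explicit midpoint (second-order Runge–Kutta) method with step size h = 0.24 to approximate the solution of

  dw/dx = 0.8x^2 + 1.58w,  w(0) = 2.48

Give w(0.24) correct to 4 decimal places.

3.6015

Midpoint: k1 = f(x_n, w_n); k2 = f(x_n + h/2, w_n + (h/2)·k1); w_{n+1} = w_n + h·k2.
x=0.000000, w=2.480000:
  k1 = f(0.000000, 2.480000) = 3.918400
  k2 = f(0.120000, 2.950208) = 4.672849
  w ← 2.480000 + 0.24·4.672849 = 3.601484
w(0.24) ≈ 3.6015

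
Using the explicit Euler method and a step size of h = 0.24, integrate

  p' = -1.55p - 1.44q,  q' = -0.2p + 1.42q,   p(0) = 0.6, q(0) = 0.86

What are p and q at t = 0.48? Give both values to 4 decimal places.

-0.3386, 1.5036

Euler on (p,q): p_{n+1} = p_n + h·p', q_{n+1} = q_n + h·q'.
0.000000: (0.600000, 0.860000); f=(-2.168400, 1.101200) → (0.079584, 1.124288)
0.240000: (0.079584, 1.124288); f=(-1.742330, 1.580572) → (-0.338575, 1.503625)
(p(0.48), q(0.48)) ≈ (-0.3386, 1.5036)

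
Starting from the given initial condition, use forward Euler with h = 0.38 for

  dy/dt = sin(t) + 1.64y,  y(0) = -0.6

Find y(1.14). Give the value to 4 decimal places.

Euler: y_{n+1} = y_n + h·f(t_n, y_n).
t=0.000000, y=-0.600000: f=-0.984000 → y ← -0.600000 + 0.38·(-0.984000) = -0.973920
t=0.380000, y=-0.973920: f=-1.226308 → y ← -0.973920 + 0.38·(-1.226308) = -1.439917
t=0.760000, y=-1.439917: f=-1.672543 → y ← -1.439917 + 0.38·(-1.672543) = -2.075483
y(1.14) ≈ -2.0755

-2.0755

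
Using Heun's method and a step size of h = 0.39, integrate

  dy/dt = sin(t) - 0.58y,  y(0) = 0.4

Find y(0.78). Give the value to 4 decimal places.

Heun: k1 = f(t_n, y_n); k2 = f(t_n + h, y_n + h·k1); y_{n+1} = y_n + (h/2)·(k1 + k2).
t=0.000000, y=0.400000:
  k1 = f(0.000000, 0.400000) = -0.232000
  k2 = f(0.390000, 0.309520) = 0.200667
  y ← 0.400000 + (0.39/2)·(-0.232000 + 0.200667) = 0.393890
t=0.390000, y=0.393890:
  k1 = f(0.390000, 0.393890) = 0.151732
  k2 = f(0.780000, 0.453066) = 0.440501
  y ← 0.393890 + (0.39/2)·(0.151732 + 0.440501) = 0.509376
y(0.78) ≈ 0.5094

0.5094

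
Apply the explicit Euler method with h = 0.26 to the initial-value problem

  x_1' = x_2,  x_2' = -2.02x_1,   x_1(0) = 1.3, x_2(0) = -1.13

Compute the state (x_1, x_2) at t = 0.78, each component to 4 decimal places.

-0.0738, -2.6221

Euler on (x_1,x_2): x_1_{n+1} = x_1_n + h·x_1', x_2_{n+1} = x_2_n + h·x_2'.
0.000000: (1.300000, -1.130000); f=(-1.130000, -2.626000) → (1.006200, -1.812760)
0.260000: (1.006200, -1.812760); f=(-1.812760, -2.032524) → (0.534882, -2.341216)
0.520000: (0.534882, -2.341216); f=(-2.341216, -1.080462) → (-0.073834, -2.622136)
(x_1(0.78), x_2(0.78)) ≈ (-0.0738, -2.6221)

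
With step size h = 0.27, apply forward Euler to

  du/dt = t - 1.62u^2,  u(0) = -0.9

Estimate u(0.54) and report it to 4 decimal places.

Euler: u_{n+1} = u_n + h·f(t_n, u_n).
t=0.000000, u=-0.900000: f=-1.312200 → u ← -0.900000 + 0.27·(-1.312200) = -1.254294
t=0.270000, u=-1.254294: f=-2.278671 → u ← -1.254294 + 0.27·(-2.278671) = -1.869535
u(0.54) ≈ -1.8695

-1.8695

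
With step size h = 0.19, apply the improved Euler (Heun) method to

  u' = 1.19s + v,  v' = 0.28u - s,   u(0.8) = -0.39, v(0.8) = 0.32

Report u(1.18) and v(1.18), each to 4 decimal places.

Heun on (u,v): k1 = f(s_n, state_n); k2 = f(s_n + h, state_n + h·k1); state_{n+1} = state_n + (h/2)·(k1 + k2).
0.800000: (-0.390000, 0.320000)
  k1 = (1.272000, -0.909200)
  predictor → (-0.148320, 0.147252)
  k2 = (1.325352, -1.031530)
  → (-0.143252, 0.135631)
0.990000: (-0.143252, 0.135631)
  k1 = (1.313731, -1.030110)
  predictor → (0.106357, -0.060090)
  k2 = (1.344110, -1.150220)
  → (0.109243, -0.071501)
(u(1.18), v(1.18)) ≈ (0.1092, -0.0715)

0.1092, -0.0715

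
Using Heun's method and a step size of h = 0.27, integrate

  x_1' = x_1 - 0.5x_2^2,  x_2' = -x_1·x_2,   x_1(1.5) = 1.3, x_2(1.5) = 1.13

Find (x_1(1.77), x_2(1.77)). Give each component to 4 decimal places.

Heun on (x_1,x_2): k1 = f(x_n, state_n); k2 = f(x_n + h, state_n + h·k1); state_{n+1} = state_n + (h/2)·(k1 + k2).
1.500000: (1.300000, 1.130000)
  k1 = (0.661550, -1.469000)
  predictor → (1.478619, 0.733370)
  k2 = (1.209703, -1.084374)
  → (1.552619, 0.785294)
(x_1(1.77), x_2(1.77)) ≈ (1.5526, 0.7853)

1.5526, 0.7853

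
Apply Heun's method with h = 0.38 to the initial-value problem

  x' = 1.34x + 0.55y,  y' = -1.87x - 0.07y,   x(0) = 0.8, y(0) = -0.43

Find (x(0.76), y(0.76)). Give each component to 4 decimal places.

Heun on (x,y): k1 = f(s_n, state_n); k2 = f(s_n + h, state_n + h·k1); state_{n+1} = state_n + (h/2)·(k1 + k2).
0.000000: (0.800000, -0.430000)
  k1 = (0.835500, -1.465900)
  predictor → (1.117490, -0.987042)
  k2 = (0.954564, -2.020613)
  → (1.140112, -1.092438)
0.380000: (1.140112, -1.092438)
  k1 = (0.926910, -2.055539)
  predictor → (1.492338, -1.873542)
  k2 = (0.969284, -2.659524)
  → (1.500389, -1.988299)
(x(0.76), y(0.76)) ≈ (1.5004, -1.9883)

1.5004, -1.9883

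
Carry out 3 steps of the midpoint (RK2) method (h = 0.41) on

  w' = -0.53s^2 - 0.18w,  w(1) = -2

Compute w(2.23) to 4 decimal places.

Midpoint: k1 = f(s_n, w_n); k2 = f(s_n + h/2, w_n + (h/2)·k1); w_{n+1} = w_n + h·k2.
s=1.000000, w=-2.000000:
  k1 = f(1.000000, -2.000000) = -0.170000
  k2 = f(1.205000, -2.034850) = -0.403300
  w ← -2.000000 + 0.41·(-0.403300) = -2.165353
s=1.410000, w=-2.165353:
  k1 = f(1.410000, -2.165353) = -0.663929
  k2 = f(1.615000, -2.301459) = -0.968097
  w ← -2.165353 + 0.41·(-0.968097) = -2.562273
s=1.820000, w=-2.562273:
  k1 = f(1.820000, -2.562273) = -1.294363
  k2 = f(2.025000, -2.827617) = -1.664360
  w ← -2.562273 + 0.41·(-1.664360) = -3.244660
w(2.23) ≈ -3.2447

-3.2447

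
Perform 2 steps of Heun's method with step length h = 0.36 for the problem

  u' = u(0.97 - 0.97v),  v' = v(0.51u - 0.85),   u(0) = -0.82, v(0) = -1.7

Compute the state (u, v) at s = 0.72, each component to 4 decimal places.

Heun on (u,v): k1 = f(s_n, state_n); k2 = f(s_n + h, state_n + h·k1); state_{n+1} = state_n + (h/2)·(k1 + k2).
0.000000: (-0.820000, -1.700000)
  k1 = (-2.147580, 2.155940)
  predictor → (-1.593129, -0.923862)
  k2 = (-2.973011, 1.535916)
  → (-1.741706, -1.035466)
0.360000: (-1.741706, -1.035466)
  k1 = (-3.438828, 1.799920)
  predictor → (-2.979684, -0.387495)
  k2 = (-4.010268, 0.918223)
  → (-3.082544, -0.546200)
(u(0.72), v(0.72)) ≈ (-3.0825, -0.5462)

-3.0825, -0.5462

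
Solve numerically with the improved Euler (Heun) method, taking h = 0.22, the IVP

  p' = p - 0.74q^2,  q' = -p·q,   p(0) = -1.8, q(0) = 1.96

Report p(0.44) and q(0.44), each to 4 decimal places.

-7.4697, 7.7059

Heun on (p,q): k1 = f(x_n, state_n); k2 = f(x_n + h, state_n + h·k1); state_{n+1} = state_n + (h/2)·(k1 + k2).
0.000000: (-1.800000, 1.960000)
  k1 = (-4.642784, 3.528000)
  predictor → (-2.821412, 2.736160)
  k2 = (-8.361475, 7.719836)
  → (-3.230469, 3.197262)
0.220000: (-3.230469, 3.197262)
  k1 = (-10.795107, 10.328654)
  predictor → (-5.605392, 5.469566)
  k2 = (-27.743344, 30.659061)
  → (-7.469698, 7.705911)
(p(0.44), q(0.44)) ≈ (-7.4697, 7.7059)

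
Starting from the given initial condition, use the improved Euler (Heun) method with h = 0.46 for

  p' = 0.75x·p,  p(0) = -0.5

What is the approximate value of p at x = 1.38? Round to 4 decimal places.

Heun: k1 = f(x_n, p_n); k2 = f(x_n + h, p_n + h·k1); p_{n+1} = p_n + (h/2)·(k1 + k2).
x=0.000000, p=-0.500000:
  k1 = f(0.000000, -0.500000) = 0.000000
  k2 = f(0.460000, -0.500000) = -0.172500
  p ← -0.500000 + (0.46/2)·(0.000000 + (-0.172500)) = -0.539675
x=0.460000, p=-0.539675:
  k1 = f(0.460000, -0.539675) = -0.186188
  k2 = f(0.920000, -0.625321) = -0.431472
  p ← -0.539675 + (0.46/2)·(-0.186188 + (-0.431472)) = -0.681737
x=0.920000, p=-0.681737:
  k1 = f(0.920000, -0.681737) = -0.470398
  k2 = f(1.380000, -0.898120) = -0.929554
  p ← -0.681737 + (0.46/2)·(-0.470398 + (-0.929554)) = -1.003726
p(1.38) ≈ -1.0037

-1.0037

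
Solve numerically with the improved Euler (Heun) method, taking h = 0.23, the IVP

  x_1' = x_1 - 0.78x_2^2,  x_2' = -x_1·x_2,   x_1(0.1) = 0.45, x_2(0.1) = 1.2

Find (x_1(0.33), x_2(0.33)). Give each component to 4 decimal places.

0.3027, 1.1014

Heun on (x_1,x_2): k1 = f(t_n, state_n); k2 = f(t_n + h, state_n + h·k1); state_{n+1} = state_n + (h/2)·(k1 + k2).
0.100000: (0.450000, 1.200000)
  k1 = (-0.673200, -0.540000)
  predictor → (0.295164, 1.075800)
  k2 = (-0.607566, -0.317537)
  → (0.302712, 1.101383)
(x_1(0.33), x_2(0.33)) ≈ (0.3027, 1.1014)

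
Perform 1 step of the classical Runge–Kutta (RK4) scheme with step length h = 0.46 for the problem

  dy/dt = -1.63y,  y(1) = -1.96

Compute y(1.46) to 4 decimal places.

-0.9295

RK4: k1 = f(t_n, y_n); k2 = f(t_n + h/2, y_n + (h/2)·k1); k3 = f(t_n + h/2, y_n + (h/2)·k2); k4 = f(t_n + h, y_n + h·k3); y_{n+1} = y_n + (h/6)·(k1 + 2k2 + 2k3 + k4).
t=1.000000, y=-1.960000:
  k1 = f(1.000000, -1.960000) = 3.194800
  k2 = f(1.230000, -1.225196) = 1.997069
  k3 = f(1.230000, -1.500674) = 2.446099
  k4 = f(1.460000, -0.834795) = 1.360715
  y ← -1.960000 + (0.46/6)·(k1 + 2k2 + 2k3 + k4) = -0.929458
y(1.46) ≈ -0.9295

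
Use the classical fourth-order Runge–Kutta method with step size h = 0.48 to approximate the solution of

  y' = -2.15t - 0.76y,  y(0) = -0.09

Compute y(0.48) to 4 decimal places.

RK4: k1 = f(t_n, y_n); k2 = f(t_n + h/2, y_n + (h/2)·k1); k3 = f(t_n + h/2, y_n + (h/2)·k2); k4 = f(t_n + h, y_n + h·k3); y_{n+1} = y_n + (h/6)·(k1 + 2k2 + 2k3 + k4).
t=0.000000, y=-0.090000:
  k1 = f(0.000000, -0.090000) = 0.068400
  k2 = f(0.240000, -0.073584) = -0.460076
  k3 = f(0.240000, -0.200418) = -0.363682
  k4 = f(0.480000, -0.264567) = -0.830929
  y ← -0.090000 + (0.48/6)·(k1 + 2k2 + 2k3 + k4) = -0.282804
y(0.48) ≈ -0.2828

-0.2828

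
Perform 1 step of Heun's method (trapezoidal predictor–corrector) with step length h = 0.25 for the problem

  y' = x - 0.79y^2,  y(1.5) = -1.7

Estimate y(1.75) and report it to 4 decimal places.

-1.9340

Heun: k1 = f(x_n, y_n); k2 = f(x_n + h, y_n + h·k1); y_{n+1} = y_n + (h/2)·(k1 + k2).
x=1.500000, y=-1.700000:
  k1 = f(1.500000, -1.700000) = -0.783100
  k2 = f(1.750000, -1.895775) = -1.089231
  y ← -1.700000 + (0.25/2)·(-0.783100 + (-1.089231)) = -1.934041
y(1.75) ≈ -1.9340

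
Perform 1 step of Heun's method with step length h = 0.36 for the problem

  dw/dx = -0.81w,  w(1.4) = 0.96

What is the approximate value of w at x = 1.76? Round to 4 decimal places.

Heun: k1 = f(x_n, w_n); k2 = f(x_n + h, w_n + h·k1); w_{n+1} = w_n + (h/2)·(k1 + k2).
x=1.400000, w=0.960000:
  k1 = f(1.400000, 0.960000) = -0.777600
  k2 = f(1.760000, 0.680064) = -0.550852
  w ← 0.960000 + (0.36/2)·(-0.777600 + (-0.550852)) = 0.720879
w(1.76) ≈ 0.7209

0.7209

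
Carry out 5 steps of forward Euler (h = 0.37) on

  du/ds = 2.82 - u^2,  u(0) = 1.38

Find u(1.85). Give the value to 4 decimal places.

Euler: u_{n+1} = u_n + h·f(s_n, u_n).
s=0.000000, u=1.380000: f=0.915600 → u ← 1.380000 + 0.37·0.915600 = 1.718772
s=0.370000, u=1.718772: f=-0.134177 → u ← 1.718772 + 0.37·(-0.134177) = 1.669126
s=0.740000, u=1.669126: f=0.034017 → u ← 1.669126 + 0.37·0.034017 = 1.681713
s=1.110000, u=1.681713: f=-0.008158 → u ← 1.681713 + 0.37·(-0.008158) = 1.678694
s=1.480000, u=1.678694: f=0.001985 → u ← 1.678694 + 0.37·0.001985 = 1.679429
u(1.85) ≈ 1.6794

1.6794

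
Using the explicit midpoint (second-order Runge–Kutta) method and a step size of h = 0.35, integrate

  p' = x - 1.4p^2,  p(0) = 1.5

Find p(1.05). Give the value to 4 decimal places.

Midpoint: k1 = f(x_n, p_n); k2 = f(x_n + h/2, p_n + (h/2)·k1); p_{n+1} = p_n + h·k2.
x=0.000000, p=1.500000:
  k1 = f(0.000000, 1.500000) = -3.150000
  k2 = f(0.175000, 0.948750) = -1.085177
  p ← 1.500000 + 0.35·(-1.085177) = 1.120188
x=0.350000, p=1.120188:
  k1 = f(0.350000, 1.120188) = -1.406750
  k2 = f(0.525000, 0.874007) = -0.544443
  p ← 1.120188 + 0.35·(-0.544443) = 0.929633
x=0.700000, p=0.929633:
  k1 = f(0.700000, 0.929633) = -0.509904
  k2 = f(0.875000, 0.840400) = -0.113780
  p ← 0.929633 + 0.35·(-0.113780) = 0.889810
p(1.05) ≈ 0.8898

0.8898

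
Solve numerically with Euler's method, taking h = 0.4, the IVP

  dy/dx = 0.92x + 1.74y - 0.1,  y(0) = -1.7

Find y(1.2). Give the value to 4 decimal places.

-7.9721

Euler: y_{n+1} = y_n + h·f(x_n, y_n).
x=0.000000, y=-1.700000: f=-3.058000 → y ← -1.700000 + 0.4·(-3.058000) = -2.923200
x=0.400000, y=-2.923200: f=-4.818368 → y ← -2.923200 + 0.4·(-4.818368) = -4.850547
x=0.800000, y=-4.850547: f=-7.803952 → y ← -4.850547 + 0.4·(-7.803952) = -7.972128
y(1.2) ≈ -7.9721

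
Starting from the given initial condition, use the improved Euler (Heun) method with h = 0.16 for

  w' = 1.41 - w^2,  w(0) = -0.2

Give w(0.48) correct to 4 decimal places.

0.4470

Heun: k1 = f(x_n, w_n); k2 = f(x_n + h, w_n + h·k1); w_{n+1} = w_n + (h/2)·(k1 + k2).
x=0.000000, w=-0.200000:
  k1 = f(0.000000, -0.200000) = 1.370000
  k2 = f(0.160000, 0.019200) = 1.409631
  w ← -0.200000 + (0.16/2)·(1.370000 + 1.409631) = 0.022371
x=0.160000, w=0.022371:
  k1 = f(0.160000, 0.022371) = 1.409500
  k2 = f(0.320000, 0.247890) = 1.348550
  w ← 0.022371 + (0.16/2)·(1.409500 + 1.348550) = 0.243015
x=0.320000, w=0.243015:
  k1 = f(0.320000, 0.243015) = 1.350944
  k2 = f(0.480000, 0.459166) = 1.199167
  w ← 0.243015 + (0.16/2)·(1.350944 + 1.199167) = 0.447023
w(0.48) ≈ 0.4470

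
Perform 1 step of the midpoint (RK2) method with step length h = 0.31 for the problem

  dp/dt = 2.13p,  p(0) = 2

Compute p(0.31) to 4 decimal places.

3.7566

Midpoint: k1 = f(t_n, p_n); k2 = f(t_n + h/2, p_n + (h/2)·k1); p_{n+1} = p_n + h·k2.
t=0.000000, p=2.000000:
  k1 = f(0.000000, 2.000000) = 4.260000
  k2 = f(0.155000, 2.660300) = 5.666439
  p ← 2.000000 + 0.31·5.666439 = 3.756596
p(0.31) ≈ 3.7566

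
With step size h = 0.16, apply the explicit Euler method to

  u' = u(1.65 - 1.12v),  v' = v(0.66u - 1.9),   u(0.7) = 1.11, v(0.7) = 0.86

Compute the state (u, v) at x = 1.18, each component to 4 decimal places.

1.6279, 0.4877

Euler on (u,v): u_{n+1} = u_n + h·u', v_{n+1} = v_n + h·v'.
0.700000: (1.110000, 0.860000); f=(0.762348, -1.003964) → (1.231976, 0.699366)
0.860000: (1.231976, 0.699366); f=(1.067766, -0.760138) → (1.402818, 0.577744)
1.020000: (1.402818, 0.577744); f=(1.406924, -0.562803) → (1.627926, 0.487695)
(u(1.18), v(1.18)) ≈ (1.6279, 0.4877)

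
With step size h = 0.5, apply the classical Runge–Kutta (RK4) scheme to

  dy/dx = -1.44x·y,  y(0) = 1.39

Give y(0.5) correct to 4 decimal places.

1.1610

RK4: k1 = f(x_n, y_n); k2 = f(x_n + h/2, y_n + (h/2)·k1); k3 = f(x_n + h/2, y_n + (h/2)·k2); k4 = f(x_n + h, y_n + h·k3); y_{n+1} = y_n + (h/6)·(k1 + 2k2 + 2k3 + k4).
x=0.000000, y=1.390000:
  k1 = f(0.000000, 1.390000) = 0.000000
  k2 = f(0.250000, 1.390000) = -0.500400
  k3 = f(0.250000, 1.264900) = -0.455364
  k4 = f(0.500000, 1.162318) = -0.836869
  y ← 1.390000 + (0.5/6)·(k1 + 2k2 + 2k3 + k4) = 1.160967
y(0.5) ≈ 1.1610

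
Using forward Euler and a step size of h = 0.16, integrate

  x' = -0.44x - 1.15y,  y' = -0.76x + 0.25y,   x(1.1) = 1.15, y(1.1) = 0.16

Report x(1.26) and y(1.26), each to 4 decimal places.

Euler on (x,y): x_{n+1} = x_n + h·x', y_{n+1} = y_n + h·y'.
1.100000: (1.150000, 0.160000); f=(-0.690000, -0.834000) → (1.039600, 0.026560)
(x(1.26), y(1.26)) ≈ (1.0396, 0.0266)

1.0396, 0.0266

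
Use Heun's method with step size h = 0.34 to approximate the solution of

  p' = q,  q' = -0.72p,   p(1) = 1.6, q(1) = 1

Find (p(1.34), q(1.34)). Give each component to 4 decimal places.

Heun on (p,q): k1 = f(x_n, state_n); k2 = f(x_n + h, state_n + h·k1); state_{n+1} = state_n + (h/2)·(k1 + k2).
1.000000: (1.600000, 1.000000)
  k1 = (1.000000, -1.152000)
  predictor → (1.940000, 0.608320)
  k2 = (0.608320, -1.396800)
  → (1.873414, 0.566704)
(p(1.34), q(1.34)) ≈ (1.8734, 0.5667)

1.8734, 0.5667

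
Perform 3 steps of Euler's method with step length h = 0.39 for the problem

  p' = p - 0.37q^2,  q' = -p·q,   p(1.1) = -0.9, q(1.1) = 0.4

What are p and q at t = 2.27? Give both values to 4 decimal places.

-2.6147, 1.3809

Euler on (p,q): p_{n+1} = p_n + h·p', q_{n+1} = q_n + h·q'.
1.100000: (-0.900000, 0.400000); f=(-0.959200, 0.360000) → (-1.274088, 0.540400)
1.490000: (-1.274088, 0.540400); f=(-1.382140, 0.688517) → (-1.813123, 0.808922)
1.880000: (-1.813123, 0.808922); f=(-2.055234, 1.466674) → (-2.614664, 1.380925)
(p(2.27), q(2.27)) ≈ (-2.6147, 1.3809)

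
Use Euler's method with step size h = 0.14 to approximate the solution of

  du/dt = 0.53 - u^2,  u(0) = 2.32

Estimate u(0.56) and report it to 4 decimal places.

1.0469

Euler: u_{n+1} = u_n + h·f(t_n, u_n).
t=0.000000, u=2.320000: f=-4.852400 → u ← 2.320000 + 0.14·(-4.852400) = 1.640664
t=0.140000, u=1.640664: f=-2.161778 → u ← 1.640664 + 0.14·(-2.161778) = 1.338015
t=0.280000, u=1.338015: f=-1.260284 → u ← 1.338015 + 0.14·(-1.260284) = 1.161575
t=0.420000, u=1.161575: f=-0.819257 → u ← 1.161575 + 0.14·(-0.819257) = 1.046879
u(0.56) ≈ 1.0469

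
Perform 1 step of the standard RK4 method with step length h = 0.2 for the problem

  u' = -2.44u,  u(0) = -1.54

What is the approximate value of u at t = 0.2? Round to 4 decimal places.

RK4: k1 = f(t_n, u_n); k2 = f(t_n + h/2, u_n + (h/2)·k1); k3 = f(t_n + h/2, u_n + (h/2)·k2); k4 = f(t_n + h, u_n + h·k3); u_{n+1} = u_n + (h/6)·(k1 + 2k2 + 2k3 + k4).
t=0.000000, u=-1.540000:
  k1 = f(0.000000, -1.540000) = 3.757600
  k2 = f(0.100000, -1.164240) = 2.840746
  k3 = f(0.100000, -1.255925) = 3.064458
  k4 = f(0.200000, -0.927108) = 2.262144
  u ← -1.540000 + (0.2/6)·(k1 + 2k2 + 2k3 + k4) = -0.945662
u(0.2) ≈ -0.9457

-0.9457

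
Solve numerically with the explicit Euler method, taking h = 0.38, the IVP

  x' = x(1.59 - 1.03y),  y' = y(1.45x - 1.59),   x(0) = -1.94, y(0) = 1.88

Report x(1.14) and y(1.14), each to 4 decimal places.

Euler on (x,y): x_{n+1} = x_n + h·x', y_{n+1} = y_n + h·y'.
0.000000: (-1.940000, 1.880000); f=(0.672016, -8.277640) → (-1.684634, -1.265503)
0.380000: (-1.684634, -1.265503); f=(-4.874435, 5.103419) → (-3.536919, 0.673796)
0.760000: (-3.536919, 0.673796); f=(-3.169045, -4.526921) → (-4.741156, -1.046434)
(x(1.14), y(1.14)) ≈ (-4.7412, -1.0464)

-4.7412, -1.0464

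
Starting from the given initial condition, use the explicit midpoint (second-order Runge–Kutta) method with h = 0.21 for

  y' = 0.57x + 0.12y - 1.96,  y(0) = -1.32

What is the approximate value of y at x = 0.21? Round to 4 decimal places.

-1.7579

Midpoint: k1 = f(x_n, y_n); k2 = f(x_n + h/2, y_n + (h/2)·k1); y_{n+1} = y_n + h·k2.
x=0.000000, y=-1.320000:
  k1 = f(0.000000, -1.320000) = -2.118400
  k2 = f(0.105000, -1.542432) = -2.085242
  y ← -1.320000 + 0.21·(-2.085242) = -1.757901
y(0.21) ≈ -1.7579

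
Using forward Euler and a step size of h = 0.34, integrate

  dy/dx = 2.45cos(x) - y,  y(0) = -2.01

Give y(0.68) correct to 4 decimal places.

0.4595

Euler: y_{n+1} = y_n + h·f(x_n, y_n).
x=0.000000, y=-2.010000: f=4.460000 → y ← -2.010000 + 0.34·4.460000 = -0.493600
x=0.340000, y=-0.493600: f=2.803349 → y ← -0.493600 + 0.34·2.803349 = 0.459539
y(0.68) ≈ 0.4595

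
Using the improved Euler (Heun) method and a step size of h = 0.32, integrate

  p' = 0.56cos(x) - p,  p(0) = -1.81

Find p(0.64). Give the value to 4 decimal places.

Heun: k1 = f(x_n, p_n); k2 = f(x_n + h, p_n + h·k1); p_{n+1} = p_n + (h/2)·(k1 + k2).
x=0.000000, p=-1.810000:
  k1 = f(0.000000, -1.810000) = 2.370000
  k2 = f(0.320000, -1.051600) = 1.583172
  p ← -1.810000 + (0.32/2)·(2.370000 + 1.583172) = -1.177493
x=0.320000, p=-1.177493:
  k1 = f(0.320000, -1.177493) = 1.709064
  k2 = f(0.640000, -0.630592) = 1.079766
  p ← -1.177493 + (0.32/2)·(1.709064 + 1.079766) = -0.731280
p(0.64) ≈ -0.7313

-0.7313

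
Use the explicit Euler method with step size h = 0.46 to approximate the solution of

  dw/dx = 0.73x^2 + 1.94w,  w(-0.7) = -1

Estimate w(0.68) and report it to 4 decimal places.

Euler: w_{n+1} = w_n + h·f(x_n, w_n).
x=-0.700000, w=-1.000000: f=-1.582300 → w ← -1.000000 + 0.46·(-1.582300) = -1.727858
x=-0.240000, w=-1.727858: f=-3.309997 → w ← -1.727858 + 0.46·(-3.309997) = -3.250456
x=0.220000, w=-3.250456: f=-6.270553 → w ← -3.250456 + 0.46·(-6.270553) = -6.134911
w(0.68) ≈ -6.1349

-6.1349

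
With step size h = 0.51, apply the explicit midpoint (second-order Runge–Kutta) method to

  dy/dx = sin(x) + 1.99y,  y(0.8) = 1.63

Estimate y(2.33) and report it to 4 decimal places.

33.0419

Midpoint: k1 = f(x_n, y_n); k2 = f(x_n + h/2, y_n + (h/2)·k1); y_{n+1} = y_n + h·k2.
x=0.800000, y=1.630000:
  k1 = f(0.800000, 1.630000) = 3.961056
  k2 = f(1.055000, 2.640069) = 6.123638
  y ← 1.630000 + 0.51·6.123638 = 4.753055
x=1.310000, y=4.753055:
  k1 = f(1.310000, 4.753055) = 10.424765
  k2 = f(1.565000, 7.411371) = 15.748611
  y ← 4.753055 + 0.51·15.748611 = 12.784847
x=1.820000, y=12.784847:
  k1 = f(1.820000, 12.784847) = 26.410954
  k2 = f(2.075000, 19.519640) = 39.719644
  y ← 12.784847 + 0.51·39.719644 = 33.041865
y(2.33) ≈ 33.0419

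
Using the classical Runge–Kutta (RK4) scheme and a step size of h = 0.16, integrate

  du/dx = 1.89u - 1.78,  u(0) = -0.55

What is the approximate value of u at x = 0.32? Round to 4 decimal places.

-1.7894

RK4: k1 = f(x_n, u_n); k2 = f(x_n + h/2, u_n + (h/2)·k1); k3 = f(x_n + h/2, u_n + (h/2)·k2); k4 = f(x_n + h, u_n + h·k3); u_{n+1} = u_n + (h/6)·(k1 + 2k2 + 2k3 + k4).
x=0.000000, u=-0.550000:
  k1 = f(0.000000, -0.550000) = -2.819500
  k2 = f(0.080000, -0.775560) = -3.245808
  k3 = f(0.080000, -0.809665) = -3.310266
  k4 = f(0.160000, -1.079643) = -3.820525
  u ← -0.550000 + (0.16/6)·(k1 + 2k2 + 2k3 + k4) = -1.076725
x=0.160000, u=-1.076725:
  k1 = f(0.160000, -1.076725) = -3.815010
  k2 = f(0.240000, -1.381925) = -4.391839
  k3 = f(0.240000, -1.428072) = -4.479056
  k4 = f(0.320000, -1.793374) = -5.169476
  u ← -1.076725 + (0.16/6)·(k1 + 2k2 + 2k3 + k4) = -1.789425
u(0.32) ≈ -1.7894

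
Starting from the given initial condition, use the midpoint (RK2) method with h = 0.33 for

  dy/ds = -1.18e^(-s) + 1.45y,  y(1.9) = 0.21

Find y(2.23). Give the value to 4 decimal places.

0.2712

Midpoint: k1 = f(s_n, y_n); k2 = f(s_n + h/2, y_n + (h/2)·k1); y_{n+1} = y_n + h·k2.
s=1.900000, y=0.210000:
  k1 = f(1.900000, 0.210000) = 0.128009
  k2 = f(2.065000, 0.231121) = 0.185481
  y ← 0.210000 + 0.33·0.185481 = 0.271209
y(2.23) ≈ 0.2712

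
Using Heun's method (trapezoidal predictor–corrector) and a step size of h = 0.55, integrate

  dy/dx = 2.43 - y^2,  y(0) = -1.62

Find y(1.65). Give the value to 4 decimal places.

-14.1909

Heun: k1 = f(x_n, y_n); k2 = f(x_n + h, y_n + h·k1); y_{n+1} = y_n + (h/2)·(k1 + k2).
x=0.000000, y=-1.620000:
  k1 = f(0.000000, -1.620000) = -0.194400
  k2 = f(0.550000, -1.726920) = -0.552253
  y ← -1.620000 + (0.55/2)·(-0.194400 + (-0.552253)) = -1.825329
x=0.550000, y=-1.825329:
  k1 = f(0.550000, -1.825329) = -0.901828
  k2 = f(1.100000, -2.321335) = -2.958595
  y ← -1.825329 + (0.55/2)·(-0.901828 + (-2.958595)) = -2.886946
x=1.100000, y=-2.886946:
  k1 = f(1.100000, -2.886946) = -5.904456
  k2 = f(1.650000, -6.134396) = -35.200819
  y ← -2.886946 + (0.55/2)·(-5.904456 + (-35.200819)) = -14.190896
y(1.65) ≈ -14.1909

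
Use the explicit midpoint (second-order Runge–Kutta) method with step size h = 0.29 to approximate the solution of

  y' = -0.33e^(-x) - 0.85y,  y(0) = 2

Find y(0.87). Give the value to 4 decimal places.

Midpoint: k1 = f(x_n, y_n); k2 = f(x_n + h/2, y_n + (h/2)·k1); y_{n+1} = y_n + h·k2.
x=0.000000, y=2.000000:
  k1 = f(0.000000, 2.000000) = -2.030000
  k2 = f(0.145000, 1.705650) = -1.735260
  y ← 2.000000 + 0.29·(-1.735260) = 1.496775
x=0.290000, y=1.496775:
  k1 = f(0.290000, 1.496775) = -1.519185
  k2 = f(0.435000, 1.276493) = -1.298616
  y ← 1.496775 + 0.29·(-1.298616) = 1.120176
x=0.580000, y=1.120176:
  k1 = f(0.580000, 1.120176) = -1.136916
  k2 = f(0.725000, 0.955323) = -0.971852
  y ← 1.120176 + 0.29·(-0.971852) = 0.838339
y(0.87) ≈ 0.8383

0.8383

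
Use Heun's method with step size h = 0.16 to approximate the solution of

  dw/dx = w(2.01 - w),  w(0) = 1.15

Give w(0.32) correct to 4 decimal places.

1.4412

Heun: k1 = f(x_n, w_n); k2 = f(x_n + h, w_n + h·k1); w_{n+1} = w_n + (h/2)·(k1 + k2).
x=0.000000, w=1.150000:
  k1 = f(0.000000, 1.150000) = 0.989000
  k2 = f(0.160000, 1.308240) = 0.918071
  w ← 1.150000 + (0.16/2)·(0.989000 + 0.918071) = 1.302566
x=0.160000, w=1.302566:
  k1 = f(0.160000, 1.302566) = 0.921480
  k2 = f(0.320000, 1.450002) = 0.811998
  w ← 1.302566 + (0.16/2)·(0.921480 + 0.811998) = 1.441244
w(0.32) ≈ 1.4412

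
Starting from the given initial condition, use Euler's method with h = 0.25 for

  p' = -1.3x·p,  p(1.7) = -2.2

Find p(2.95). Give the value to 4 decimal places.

Euler: p_{n+1} = p_n + h·f(x_n, p_n).
x=1.700000, p=-2.200000: f=4.862000 → p ← -2.200000 + 0.25·4.862000 = -0.984500
x=1.950000, p=-0.984500: f=2.495708 → p ← -0.984500 + 0.25·2.495708 = -0.360573
x=2.200000, p=-0.360573: f=1.031239 → p ← -0.360573 + 0.25·1.031239 = -0.102763
x=2.450000, p=-0.102763: f=0.327301 → p ← -0.102763 + 0.25·0.327301 = -0.020938
x=2.700000, p=-0.020938: f=0.073492 → p ← -0.020938 + 0.25·0.073492 = -0.002565
p(2.95) ≈ -0.0026

-0.0026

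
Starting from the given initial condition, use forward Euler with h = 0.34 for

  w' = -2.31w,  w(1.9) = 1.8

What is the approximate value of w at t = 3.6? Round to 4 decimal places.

Euler: w_{n+1} = w_n + h·f(t_n, w_n).
t=1.900000, w=1.800000: f=-4.158000 → w ← 1.800000 + 0.34·(-4.158000) = 0.386280
t=2.240000, w=0.386280: f=-0.892307 → w ← 0.386280 + 0.34·(-0.892307) = 0.082896
t=2.580000, w=0.082896: f=-0.191489 → w ← 0.082896 + 0.34·(-0.191489) = 0.017789
t=2.920000, w=0.017789: f=-0.041094 → w ← 0.017789 + 0.34·(-0.041094) = 0.003818
t=3.260000, w=0.003818: f=-0.008819 → w ← 0.003818 + 0.34·(-0.008819) = 0.000819
w(3.6) ≈ 0.0008

0.0008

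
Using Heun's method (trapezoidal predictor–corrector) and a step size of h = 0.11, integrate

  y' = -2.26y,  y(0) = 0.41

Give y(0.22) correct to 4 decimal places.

Heun: k1 = f(s_n, y_n); k2 = f(s_n + h, y_n + h·k1); y_{n+1} = y_n + (h/2)·(k1 + k2).
s=0.000000, y=0.410000:
  k1 = f(0.000000, 0.410000) = -0.926600
  k2 = f(0.110000, 0.308074) = -0.696247
  y ← 0.410000 + (0.11/2)·(-0.926600 + (-0.696247)) = 0.320743
s=0.110000, y=0.320743:
  k1 = f(0.110000, 0.320743) = -0.724880
  k2 = f(0.220000, 0.241007) = -0.544675
  y ← 0.320743 + (0.11/2)·(-0.724880 + (-0.544675)) = 0.250918
y(0.22) ≈ 0.2509

0.2509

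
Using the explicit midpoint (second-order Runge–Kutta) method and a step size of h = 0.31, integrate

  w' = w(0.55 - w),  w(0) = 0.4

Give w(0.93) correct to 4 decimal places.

Midpoint: k1 = f(x_n, w_n); k2 = f(x_n + h/2, w_n + (h/2)·k1); w_{n+1} = w_n + h·k2.
x=0.000000, w=0.400000:
  k1 = f(0.000000, 0.400000) = 0.060000
  k2 = f(0.155000, 0.409300) = 0.057589
  w ← 0.400000 + 0.31·0.057589 = 0.417852
x=0.310000, w=0.417852:
  k1 = f(0.310000, 0.417852) = 0.055218
  k2 = f(0.465000, 0.426411) = 0.052700
  w ← 0.417852 + 0.31·0.052700 = 0.434189
x=0.620000, w=0.434189:
  k1 = f(0.620000, 0.434189) = 0.050284
  k2 = f(0.775000, 0.441983) = 0.047742
  w ← 0.434189 + 0.31·0.047742 = 0.448989
w(0.93) ≈ 0.4490

0.4490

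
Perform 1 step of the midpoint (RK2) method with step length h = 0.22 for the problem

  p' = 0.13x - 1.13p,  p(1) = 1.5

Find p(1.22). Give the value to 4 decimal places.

1.2016

Midpoint: k1 = f(x_n, p_n); k2 = f(x_n + h/2, p_n + (h/2)·k1); p_{n+1} = p_n + h·k2.
x=1.000000, p=1.500000:
  k1 = f(1.000000, 1.500000) = -1.565000
  k2 = f(1.110000, 1.327850) = -1.356170
  p ← 1.500000 + 0.22·(-1.356170) = 1.201642
p(1.22) ≈ 1.2016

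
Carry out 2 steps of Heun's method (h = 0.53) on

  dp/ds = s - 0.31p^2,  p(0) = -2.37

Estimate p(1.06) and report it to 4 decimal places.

Heun: k1 = f(s_n, p_n); k2 = f(s_n + h, p_n + h·k1); p_{n+1} = p_n + (h/2)·(k1 + k2).
s=0.000000, p=-2.370000:
  k1 = f(0.000000, -2.370000) = -1.741239
  k2 = f(0.530000, -3.292857) = -2.831301
  p ← -2.370000 + (0.53/2)·(-1.741239 + (-2.831301)) = -3.581723
s=0.530000, p=-3.581723:
  k1 = f(0.530000, -3.581723) = -3.446909
  k2 = f(1.060000, -5.408585) = -8.008365
  p ← -3.581723 + (0.53/2)·(-3.446909 + (-8.008365)) = -6.617371
p(1.06) ≈ -6.6174

-6.6174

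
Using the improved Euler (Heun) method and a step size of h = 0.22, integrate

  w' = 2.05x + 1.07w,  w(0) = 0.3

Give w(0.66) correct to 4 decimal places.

Heun: k1 = f(x_n, w_n); k2 = f(x_n + h, w_n + h·k1); w_{n+1} = w_n + (h/2)·(k1 + k2).
x=0.000000, w=0.300000:
  k1 = f(0.000000, 0.300000) = 0.321000
  k2 = f(0.220000, 0.370620) = 0.847563
  w ← 0.300000 + (0.22/2)·(0.321000 + 0.847563) = 0.428542
x=0.220000, w=0.428542:
  k1 = f(0.220000, 0.428542) = 0.909540
  k2 = f(0.440000, 0.628641) = 1.574646
  w ← 0.428542 + (0.22/2)·(0.909540 + 1.574646) = 0.701802
x=0.440000, w=0.701802:
  k1 = f(0.440000, 0.701802) = 1.652929
  k2 = f(0.660000, 1.065447) = 2.493028
  w ← 0.701802 + (0.22/2)·(1.652929 + 2.493028) = 1.157858
w(0.66) ≈ 1.1579

1.1579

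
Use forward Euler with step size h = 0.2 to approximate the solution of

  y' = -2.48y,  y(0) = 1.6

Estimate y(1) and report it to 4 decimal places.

Euler: y_{n+1} = y_n + h·f(s_n, y_n).
s=0.000000, y=1.600000: f=-3.968000 → y ← 1.600000 + 0.2·(-3.968000) = 0.806400
s=0.200000, y=0.806400: f=-1.999872 → y ← 0.806400 + 0.2·(-1.999872) = 0.406426
s=0.400000, y=0.406426: f=-1.007935 → y ← 0.406426 + 0.2·(-1.007935) = 0.204839
s=0.600000, y=0.204839: f=-0.507999 → y ← 0.204839 + 0.2·(-0.507999) = 0.103239
s=0.800000, y=0.103239: f=-0.256032 → y ← 0.103239 + 0.2·(-0.256032) = 0.052032
y(1) ≈ 0.0520

0.0520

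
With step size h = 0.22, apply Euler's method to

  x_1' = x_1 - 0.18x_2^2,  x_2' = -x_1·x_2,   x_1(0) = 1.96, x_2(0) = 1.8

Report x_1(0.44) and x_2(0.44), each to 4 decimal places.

2.7192, 0.5141

Euler on (x_1,x_2): x_1_{n+1} = x_1_n + h·x_1', x_2_{n+1} = x_2_n + h·x_2'.
0.000000: (1.960000, 1.800000); f=(1.376800, -3.528000) → (2.262896, 1.023840)
0.220000: (2.262896, 1.023840); f=(2.074211, -2.316843) → (2.719222, 0.514134)
(x_1(0.44), x_2(0.44)) ≈ (2.7192, 0.5141)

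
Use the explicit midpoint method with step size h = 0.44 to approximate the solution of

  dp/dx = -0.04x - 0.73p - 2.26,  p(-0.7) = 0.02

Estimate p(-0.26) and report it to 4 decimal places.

-0.8136

Midpoint: k1 = f(x_n, p_n); k2 = f(x_n + h/2, p_n + (h/2)·k1); p_{n+1} = p_n + h·k2.
x=-0.700000, p=0.020000:
  k1 = f(-0.700000, 0.020000) = -2.246600
  k2 = f(-0.480000, -0.474252) = -1.894596
  p ← 0.020000 + 0.44·(-1.894596) = -0.813622
p(-0.26) ≈ -0.8136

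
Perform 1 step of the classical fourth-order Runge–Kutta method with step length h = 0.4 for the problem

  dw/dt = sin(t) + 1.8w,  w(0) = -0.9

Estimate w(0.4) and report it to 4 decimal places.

-1.7459

RK4: k1 = f(t_n, w_n); k2 = f(t_n + h/2, w_n + (h/2)·k1); k3 = f(t_n + h/2, w_n + (h/2)·k2); k4 = f(t_n + h, w_n + h·k3); w_{n+1} = w_n + (h/6)·(k1 + 2k2 + 2k3 + k4).
t=0.000000, w=-0.900000:
  k1 = f(0.000000, -0.900000) = -1.620000
  k2 = f(0.200000, -1.224000) = -2.004531
  k3 = f(0.200000, -1.300906) = -2.142962
  k4 = f(0.400000, -1.757185) = -2.773514
  w ← -0.900000 + (0.4/6)·(k1 + 2k2 + 2k3 + k4) = -1.745900
w(0.4) ≈ -1.7459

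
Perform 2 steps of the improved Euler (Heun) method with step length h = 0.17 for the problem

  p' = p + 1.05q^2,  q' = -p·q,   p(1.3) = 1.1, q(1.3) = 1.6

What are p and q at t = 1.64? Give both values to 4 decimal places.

Heun on (p,q): k1 = f(t_n, state_n); k2 = f(t_n + h, state_n + h·k1); state_{n+1} = state_n + (h/2)·(k1 + k2).
1.300000: (1.100000, 1.600000)
  k1 = (3.788000, -1.760000)
  predictor → (1.743960, 1.300800)
  k2 = (3.520645, -2.268543)
  → (1.721235, 1.257574)
1.470000: (1.721235, 1.257574)
  k1 = (3.381801, -2.164580)
  predictor → (2.296141, 0.889595)
  k2 = (3.127090, -2.042636)
  → (2.274491, 0.899960)
(p(1.64), q(1.64)) ≈ (2.2745, 0.9000)

2.2745, 0.9000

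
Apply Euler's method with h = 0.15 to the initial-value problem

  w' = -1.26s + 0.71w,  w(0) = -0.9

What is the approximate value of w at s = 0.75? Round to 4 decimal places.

Euler: w_{n+1} = w_n + h·f(s_n, w_n).
s=0.000000, w=-0.900000: f=-0.639000 → w ← -0.900000 + 0.15·(-0.639000) = -0.995850
s=0.150000, w=-0.995850: f=-0.896054 → w ← -0.995850 + 0.15·(-0.896054) = -1.130258
s=0.300000, w=-1.130258: f=-1.180483 → w ← -1.130258 + 0.15·(-1.180483) = -1.307331
s=0.450000, w=-1.307331: f=-1.495205 → w ← -1.307331 + 0.15·(-1.495205) = -1.531611
s=0.600000, w=-1.531611: f=-1.843444 → w ← -1.531611 + 0.15·(-1.843444) = -1.808128
w(0.75) ≈ -1.8081

-1.8081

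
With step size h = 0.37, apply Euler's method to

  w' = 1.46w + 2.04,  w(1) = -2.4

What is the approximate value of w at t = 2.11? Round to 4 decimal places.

-5.0610

Euler: w_{n+1} = w_n + h·f(t_n, w_n).
t=1.000000, w=-2.400000: f=-1.464000 → w ← -2.400000 + 0.37·(-1.464000) = -2.941680
t=1.370000, w=-2.941680: f=-2.254853 → w ← -2.941680 + 0.37·(-2.254853) = -3.775976
t=1.740000, w=-3.775976: f=-3.472924 → w ← -3.775976 + 0.37·(-3.472924) = -5.060958
w(2.11) ≈ -5.0610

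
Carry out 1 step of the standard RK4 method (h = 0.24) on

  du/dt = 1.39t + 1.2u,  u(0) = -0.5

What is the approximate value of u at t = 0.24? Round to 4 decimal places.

-0.6227

RK4: k1 = f(t_n, u_n); k2 = f(t_n + h/2, u_n + (h/2)·k1); k3 = f(t_n + h/2, u_n + (h/2)·k2); k4 = f(t_n + h, u_n + h·k3); u_{n+1} = u_n + (h/6)·(k1 + 2k2 + 2k3 + k4).
t=0.000000, u=-0.500000:
  k1 = f(0.000000, -0.500000) = -0.600000
  k2 = f(0.120000, -0.572000) = -0.519600
  k3 = f(0.120000, -0.562352) = -0.508022
  k4 = f(0.240000, -0.621925) = -0.412710
  u ← -0.500000 + (0.24/6)·(k1 + 2k2 + 2k3 + k4) = -0.622718
u(0.24) ≈ -0.6227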